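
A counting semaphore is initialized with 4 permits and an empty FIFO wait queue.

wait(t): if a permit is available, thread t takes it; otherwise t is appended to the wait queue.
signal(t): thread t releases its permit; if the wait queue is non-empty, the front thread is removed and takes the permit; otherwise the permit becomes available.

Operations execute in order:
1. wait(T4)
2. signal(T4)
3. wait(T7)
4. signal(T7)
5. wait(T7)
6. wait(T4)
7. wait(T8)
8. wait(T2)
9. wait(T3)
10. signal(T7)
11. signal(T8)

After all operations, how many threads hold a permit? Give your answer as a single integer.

Step 1: wait(T4) -> count=3 queue=[] holders={T4}
Step 2: signal(T4) -> count=4 queue=[] holders={none}
Step 3: wait(T7) -> count=3 queue=[] holders={T7}
Step 4: signal(T7) -> count=4 queue=[] holders={none}
Step 5: wait(T7) -> count=3 queue=[] holders={T7}
Step 6: wait(T4) -> count=2 queue=[] holders={T4,T7}
Step 7: wait(T8) -> count=1 queue=[] holders={T4,T7,T8}
Step 8: wait(T2) -> count=0 queue=[] holders={T2,T4,T7,T8}
Step 9: wait(T3) -> count=0 queue=[T3] holders={T2,T4,T7,T8}
Step 10: signal(T7) -> count=0 queue=[] holders={T2,T3,T4,T8}
Step 11: signal(T8) -> count=1 queue=[] holders={T2,T3,T4}
Final holders: {T2,T3,T4} -> 3 thread(s)

Answer: 3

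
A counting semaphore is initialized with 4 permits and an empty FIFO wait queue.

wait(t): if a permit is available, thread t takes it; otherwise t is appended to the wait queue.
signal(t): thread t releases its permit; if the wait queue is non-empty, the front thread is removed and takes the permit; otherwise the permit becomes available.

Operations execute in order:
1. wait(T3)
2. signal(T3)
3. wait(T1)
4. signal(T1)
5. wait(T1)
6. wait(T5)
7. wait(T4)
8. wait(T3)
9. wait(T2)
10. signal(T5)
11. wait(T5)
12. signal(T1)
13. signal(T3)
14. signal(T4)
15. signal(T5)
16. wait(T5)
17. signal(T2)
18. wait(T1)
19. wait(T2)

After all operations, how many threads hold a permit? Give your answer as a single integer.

Answer: 3

Derivation:
Step 1: wait(T3) -> count=3 queue=[] holders={T3}
Step 2: signal(T3) -> count=4 queue=[] holders={none}
Step 3: wait(T1) -> count=3 queue=[] holders={T1}
Step 4: signal(T1) -> count=4 queue=[] holders={none}
Step 5: wait(T1) -> count=3 queue=[] holders={T1}
Step 6: wait(T5) -> count=2 queue=[] holders={T1,T5}
Step 7: wait(T4) -> count=1 queue=[] holders={T1,T4,T5}
Step 8: wait(T3) -> count=0 queue=[] holders={T1,T3,T4,T5}
Step 9: wait(T2) -> count=0 queue=[T2] holders={T1,T3,T4,T5}
Step 10: signal(T5) -> count=0 queue=[] holders={T1,T2,T3,T4}
Step 11: wait(T5) -> count=0 queue=[T5] holders={T1,T2,T3,T4}
Step 12: signal(T1) -> count=0 queue=[] holders={T2,T3,T4,T5}
Step 13: signal(T3) -> count=1 queue=[] holders={T2,T4,T5}
Step 14: signal(T4) -> count=2 queue=[] holders={T2,T5}
Step 15: signal(T5) -> count=3 queue=[] holders={T2}
Step 16: wait(T5) -> count=2 queue=[] holders={T2,T5}
Step 17: signal(T2) -> count=3 queue=[] holders={T5}
Step 18: wait(T1) -> count=2 queue=[] holders={T1,T5}
Step 19: wait(T2) -> count=1 queue=[] holders={T1,T2,T5}
Final holders: {T1,T2,T5} -> 3 thread(s)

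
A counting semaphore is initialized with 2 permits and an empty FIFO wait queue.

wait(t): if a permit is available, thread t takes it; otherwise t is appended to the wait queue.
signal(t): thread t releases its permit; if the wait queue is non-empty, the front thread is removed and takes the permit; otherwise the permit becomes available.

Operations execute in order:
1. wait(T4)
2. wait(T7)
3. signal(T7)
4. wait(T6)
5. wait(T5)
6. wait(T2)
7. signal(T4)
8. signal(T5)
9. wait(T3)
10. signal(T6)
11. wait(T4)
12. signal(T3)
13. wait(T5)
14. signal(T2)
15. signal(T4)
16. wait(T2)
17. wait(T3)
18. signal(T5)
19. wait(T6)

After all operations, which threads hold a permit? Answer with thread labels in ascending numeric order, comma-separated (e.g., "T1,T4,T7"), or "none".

Answer: T2,T3

Derivation:
Step 1: wait(T4) -> count=1 queue=[] holders={T4}
Step 2: wait(T7) -> count=0 queue=[] holders={T4,T7}
Step 3: signal(T7) -> count=1 queue=[] holders={T4}
Step 4: wait(T6) -> count=0 queue=[] holders={T4,T6}
Step 5: wait(T5) -> count=0 queue=[T5] holders={T4,T6}
Step 6: wait(T2) -> count=0 queue=[T5,T2] holders={T4,T6}
Step 7: signal(T4) -> count=0 queue=[T2] holders={T5,T6}
Step 8: signal(T5) -> count=0 queue=[] holders={T2,T6}
Step 9: wait(T3) -> count=0 queue=[T3] holders={T2,T6}
Step 10: signal(T6) -> count=0 queue=[] holders={T2,T3}
Step 11: wait(T4) -> count=0 queue=[T4] holders={T2,T3}
Step 12: signal(T3) -> count=0 queue=[] holders={T2,T4}
Step 13: wait(T5) -> count=0 queue=[T5] holders={T2,T4}
Step 14: signal(T2) -> count=0 queue=[] holders={T4,T5}
Step 15: signal(T4) -> count=1 queue=[] holders={T5}
Step 16: wait(T2) -> count=0 queue=[] holders={T2,T5}
Step 17: wait(T3) -> count=0 queue=[T3] holders={T2,T5}
Step 18: signal(T5) -> count=0 queue=[] holders={T2,T3}
Step 19: wait(T6) -> count=0 queue=[T6] holders={T2,T3}
Final holders: T2,T3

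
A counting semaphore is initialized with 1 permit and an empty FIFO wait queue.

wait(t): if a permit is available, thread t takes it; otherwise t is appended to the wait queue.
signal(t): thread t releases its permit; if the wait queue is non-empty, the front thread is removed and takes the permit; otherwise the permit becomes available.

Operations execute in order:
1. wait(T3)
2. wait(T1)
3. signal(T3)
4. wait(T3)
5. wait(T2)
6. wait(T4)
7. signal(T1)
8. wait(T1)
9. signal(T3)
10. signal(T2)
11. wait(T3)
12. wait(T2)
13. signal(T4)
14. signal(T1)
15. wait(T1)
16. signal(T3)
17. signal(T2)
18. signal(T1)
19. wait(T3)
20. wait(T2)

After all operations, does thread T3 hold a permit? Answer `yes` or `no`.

Step 1: wait(T3) -> count=0 queue=[] holders={T3}
Step 2: wait(T1) -> count=0 queue=[T1] holders={T3}
Step 3: signal(T3) -> count=0 queue=[] holders={T1}
Step 4: wait(T3) -> count=0 queue=[T3] holders={T1}
Step 5: wait(T2) -> count=0 queue=[T3,T2] holders={T1}
Step 6: wait(T4) -> count=0 queue=[T3,T2,T4] holders={T1}
Step 7: signal(T1) -> count=0 queue=[T2,T4] holders={T3}
Step 8: wait(T1) -> count=0 queue=[T2,T4,T1] holders={T3}
Step 9: signal(T3) -> count=0 queue=[T4,T1] holders={T2}
Step 10: signal(T2) -> count=0 queue=[T1] holders={T4}
Step 11: wait(T3) -> count=0 queue=[T1,T3] holders={T4}
Step 12: wait(T2) -> count=0 queue=[T1,T3,T2] holders={T4}
Step 13: signal(T4) -> count=0 queue=[T3,T2] holders={T1}
Step 14: signal(T1) -> count=0 queue=[T2] holders={T3}
Step 15: wait(T1) -> count=0 queue=[T2,T1] holders={T3}
Step 16: signal(T3) -> count=0 queue=[T1] holders={T2}
Step 17: signal(T2) -> count=0 queue=[] holders={T1}
Step 18: signal(T1) -> count=1 queue=[] holders={none}
Step 19: wait(T3) -> count=0 queue=[] holders={T3}
Step 20: wait(T2) -> count=0 queue=[T2] holders={T3}
Final holders: {T3} -> T3 in holders

Answer: yes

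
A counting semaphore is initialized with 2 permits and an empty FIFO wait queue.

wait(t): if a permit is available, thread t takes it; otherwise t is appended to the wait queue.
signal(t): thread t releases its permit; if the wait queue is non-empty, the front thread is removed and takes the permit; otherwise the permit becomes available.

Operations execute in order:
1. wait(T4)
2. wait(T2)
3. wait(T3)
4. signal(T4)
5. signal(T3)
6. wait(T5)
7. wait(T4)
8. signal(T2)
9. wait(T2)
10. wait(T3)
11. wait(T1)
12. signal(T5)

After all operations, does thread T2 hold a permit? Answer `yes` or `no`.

Answer: yes

Derivation:
Step 1: wait(T4) -> count=1 queue=[] holders={T4}
Step 2: wait(T2) -> count=0 queue=[] holders={T2,T4}
Step 3: wait(T3) -> count=0 queue=[T3] holders={T2,T4}
Step 4: signal(T4) -> count=0 queue=[] holders={T2,T3}
Step 5: signal(T3) -> count=1 queue=[] holders={T2}
Step 6: wait(T5) -> count=0 queue=[] holders={T2,T5}
Step 7: wait(T4) -> count=0 queue=[T4] holders={T2,T5}
Step 8: signal(T2) -> count=0 queue=[] holders={T4,T5}
Step 9: wait(T2) -> count=0 queue=[T2] holders={T4,T5}
Step 10: wait(T3) -> count=0 queue=[T2,T3] holders={T4,T5}
Step 11: wait(T1) -> count=0 queue=[T2,T3,T1] holders={T4,T5}
Step 12: signal(T5) -> count=0 queue=[T3,T1] holders={T2,T4}
Final holders: {T2,T4} -> T2 in holders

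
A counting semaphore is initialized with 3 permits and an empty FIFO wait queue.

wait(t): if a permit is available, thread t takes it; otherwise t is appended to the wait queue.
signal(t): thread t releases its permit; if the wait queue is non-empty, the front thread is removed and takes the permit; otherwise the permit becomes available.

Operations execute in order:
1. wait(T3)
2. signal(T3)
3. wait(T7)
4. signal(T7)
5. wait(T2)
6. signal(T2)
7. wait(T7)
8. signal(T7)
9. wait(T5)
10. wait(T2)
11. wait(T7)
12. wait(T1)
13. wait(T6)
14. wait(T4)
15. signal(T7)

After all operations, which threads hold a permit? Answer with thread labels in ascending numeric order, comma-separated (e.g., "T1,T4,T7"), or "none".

Answer: T1,T2,T5

Derivation:
Step 1: wait(T3) -> count=2 queue=[] holders={T3}
Step 2: signal(T3) -> count=3 queue=[] holders={none}
Step 3: wait(T7) -> count=2 queue=[] holders={T7}
Step 4: signal(T7) -> count=3 queue=[] holders={none}
Step 5: wait(T2) -> count=2 queue=[] holders={T2}
Step 6: signal(T2) -> count=3 queue=[] holders={none}
Step 7: wait(T7) -> count=2 queue=[] holders={T7}
Step 8: signal(T7) -> count=3 queue=[] holders={none}
Step 9: wait(T5) -> count=2 queue=[] holders={T5}
Step 10: wait(T2) -> count=1 queue=[] holders={T2,T5}
Step 11: wait(T7) -> count=0 queue=[] holders={T2,T5,T7}
Step 12: wait(T1) -> count=0 queue=[T1] holders={T2,T5,T7}
Step 13: wait(T6) -> count=0 queue=[T1,T6] holders={T2,T5,T7}
Step 14: wait(T4) -> count=0 queue=[T1,T6,T4] holders={T2,T5,T7}
Step 15: signal(T7) -> count=0 queue=[T6,T4] holders={T1,T2,T5}
Final holders: T1,T2,T5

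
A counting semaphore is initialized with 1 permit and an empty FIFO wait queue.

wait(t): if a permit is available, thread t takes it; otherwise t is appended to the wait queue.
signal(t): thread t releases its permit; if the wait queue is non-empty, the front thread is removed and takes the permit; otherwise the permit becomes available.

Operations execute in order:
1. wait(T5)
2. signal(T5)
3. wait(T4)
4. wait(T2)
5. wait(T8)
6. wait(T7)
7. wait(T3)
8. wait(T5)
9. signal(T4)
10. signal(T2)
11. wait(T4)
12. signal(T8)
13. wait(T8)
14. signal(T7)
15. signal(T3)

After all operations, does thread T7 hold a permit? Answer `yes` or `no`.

Step 1: wait(T5) -> count=0 queue=[] holders={T5}
Step 2: signal(T5) -> count=1 queue=[] holders={none}
Step 3: wait(T4) -> count=0 queue=[] holders={T4}
Step 4: wait(T2) -> count=0 queue=[T2] holders={T4}
Step 5: wait(T8) -> count=0 queue=[T2,T8] holders={T4}
Step 6: wait(T7) -> count=0 queue=[T2,T8,T7] holders={T4}
Step 7: wait(T3) -> count=0 queue=[T2,T8,T7,T3] holders={T4}
Step 8: wait(T5) -> count=0 queue=[T2,T8,T7,T3,T5] holders={T4}
Step 9: signal(T4) -> count=0 queue=[T8,T7,T3,T5] holders={T2}
Step 10: signal(T2) -> count=0 queue=[T7,T3,T5] holders={T8}
Step 11: wait(T4) -> count=0 queue=[T7,T3,T5,T4] holders={T8}
Step 12: signal(T8) -> count=0 queue=[T3,T5,T4] holders={T7}
Step 13: wait(T8) -> count=0 queue=[T3,T5,T4,T8] holders={T7}
Step 14: signal(T7) -> count=0 queue=[T5,T4,T8] holders={T3}
Step 15: signal(T3) -> count=0 queue=[T4,T8] holders={T5}
Final holders: {T5} -> T7 not in holders

Answer: no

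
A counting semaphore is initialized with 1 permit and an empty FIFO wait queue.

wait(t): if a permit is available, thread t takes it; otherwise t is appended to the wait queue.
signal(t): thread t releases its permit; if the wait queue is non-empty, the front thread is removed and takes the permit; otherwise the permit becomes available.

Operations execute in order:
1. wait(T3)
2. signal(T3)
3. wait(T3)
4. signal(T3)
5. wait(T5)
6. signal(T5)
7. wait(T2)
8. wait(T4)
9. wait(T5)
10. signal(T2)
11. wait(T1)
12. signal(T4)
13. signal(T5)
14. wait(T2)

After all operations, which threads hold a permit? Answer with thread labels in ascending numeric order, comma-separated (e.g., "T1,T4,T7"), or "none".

Step 1: wait(T3) -> count=0 queue=[] holders={T3}
Step 2: signal(T3) -> count=1 queue=[] holders={none}
Step 3: wait(T3) -> count=0 queue=[] holders={T3}
Step 4: signal(T3) -> count=1 queue=[] holders={none}
Step 5: wait(T5) -> count=0 queue=[] holders={T5}
Step 6: signal(T5) -> count=1 queue=[] holders={none}
Step 7: wait(T2) -> count=0 queue=[] holders={T2}
Step 8: wait(T4) -> count=0 queue=[T4] holders={T2}
Step 9: wait(T5) -> count=0 queue=[T4,T5] holders={T2}
Step 10: signal(T2) -> count=0 queue=[T5] holders={T4}
Step 11: wait(T1) -> count=0 queue=[T5,T1] holders={T4}
Step 12: signal(T4) -> count=0 queue=[T1] holders={T5}
Step 13: signal(T5) -> count=0 queue=[] holders={T1}
Step 14: wait(T2) -> count=0 queue=[T2] holders={T1}
Final holders: T1

Answer: T1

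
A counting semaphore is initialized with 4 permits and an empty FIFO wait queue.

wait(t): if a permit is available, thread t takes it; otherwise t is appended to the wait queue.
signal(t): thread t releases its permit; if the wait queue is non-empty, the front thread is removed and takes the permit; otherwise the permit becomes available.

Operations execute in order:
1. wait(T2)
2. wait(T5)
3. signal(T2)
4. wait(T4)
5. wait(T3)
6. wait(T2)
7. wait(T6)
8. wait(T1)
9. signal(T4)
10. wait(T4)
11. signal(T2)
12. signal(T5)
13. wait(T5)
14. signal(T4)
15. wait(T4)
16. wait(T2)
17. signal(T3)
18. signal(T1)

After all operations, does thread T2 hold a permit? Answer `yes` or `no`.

Answer: yes

Derivation:
Step 1: wait(T2) -> count=3 queue=[] holders={T2}
Step 2: wait(T5) -> count=2 queue=[] holders={T2,T5}
Step 3: signal(T2) -> count=3 queue=[] holders={T5}
Step 4: wait(T4) -> count=2 queue=[] holders={T4,T5}
Step 5: wait(T3) -> count=1 queue=[] holders={T3,T4,T5}
Step 6: wait(T2) -> count=0 queue=[] holders={T2,T3,T4,T5}
Step 7: wait(T6) -> count=0 queue=[T6] holders={T2,T3,T4,T5}
Step 8: wait(T1) -> count=0 queue=[T6,T1] holders={T2,T3,T4,T5}
Step 9: signal(T4) -> count=0 queue=[T1] holders={T2,T3,T5,T6}
Step 10: wait(T4) -> count=0 queue=[T1,T4] holders={T2,T3,T5,T6}
Step 11: signal(T2) -> count=0 queue=[T4] holders={T1,T3,T5,T6}
Step 12: signal(T5) -> count=0 queue=[] holders={T1,T3,T4,T6}
Step 13: wait(T5) -> count=0 queue=[T5] holders={T1,T3,T4,T6}
Step 14: signal(T4) -> count=0 queue=[] holders={T1,T3,T5,T6}
Step 15: wait(T4) -> count=0 queue=[T4] holders={T1,T3,T5,T6}
Step 16: wait(T2) -> count=0 queue=[T4,T2] holders={T1,T3,T5,T6}
Step 17: signal(T3) -> count=0 queue=[T2] holders={T1,T4,T5,T6}
Step 18: signal(T1) -> count=0 queue=[] holders={T2,T4,T5,T6}
Final holders: {T2,T4,T5,T6} -> T2 in holders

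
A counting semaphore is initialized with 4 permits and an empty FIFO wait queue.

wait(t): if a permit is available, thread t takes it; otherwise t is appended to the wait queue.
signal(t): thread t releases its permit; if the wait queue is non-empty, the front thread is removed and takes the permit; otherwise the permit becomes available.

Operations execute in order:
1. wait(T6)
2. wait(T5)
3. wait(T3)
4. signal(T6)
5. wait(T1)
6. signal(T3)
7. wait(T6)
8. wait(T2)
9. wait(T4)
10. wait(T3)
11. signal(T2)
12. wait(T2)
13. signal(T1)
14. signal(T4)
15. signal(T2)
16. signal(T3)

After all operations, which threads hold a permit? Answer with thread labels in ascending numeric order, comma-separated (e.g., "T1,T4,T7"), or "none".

Answer: T5,T6

Derivation:
Step 1: wait(T6) -> count=3 queue=[] holders={T6}
Step 2: wait(T5) -> count=2 queue=[] holders={T5,T6}
Step 3: wait(T3) -> count=1 queue=[] holders={T3,T5,T6}
Step 4: signal(T6) -> count=2 queue=[] holders={T3,T5}
Step 5: wait(T1) -> count=1 queue=[] holders={T1,T3,T5}
Step 6: signal(T3) -> count=2 queue=[] holders={T1,T5}
Step 7: wait(T6) -> count=1 queue=[] holders={T1,T5,T6}
Step 8: wait(T2) -> count=0 queue=[] holders={T1,T2,T5,T6}
Step 9: wait(T4) -> count=0 queue=[T4] holders={T1,T2,T5,T6}
Step 10: wait(T3) -> count=0 queue=[T4,T3] holders={T1,T2,T5,T6}
Step 11: signal(T2) -> count=0 queue=[T3] holders={T1,T4,T5,T6}
Step 12: wait(T2) -> count=0 queue=[T3,T2] holders={T1,T4,T5,T6}
Step 13: signal(T1) -> count=0 queue=[T2] holders={T3,T4,T5,T6}
Step 14: signal(T4) -> count=0 queue=[] holders={T2,T3,T5,T6}
Step 15: signal(T2) -> count=1 queue=[] holders={T3,T5,T6}
Step 16: signal(T3) -> count=2 queue=[] holders={T5,T6}
Final holders: T5,T6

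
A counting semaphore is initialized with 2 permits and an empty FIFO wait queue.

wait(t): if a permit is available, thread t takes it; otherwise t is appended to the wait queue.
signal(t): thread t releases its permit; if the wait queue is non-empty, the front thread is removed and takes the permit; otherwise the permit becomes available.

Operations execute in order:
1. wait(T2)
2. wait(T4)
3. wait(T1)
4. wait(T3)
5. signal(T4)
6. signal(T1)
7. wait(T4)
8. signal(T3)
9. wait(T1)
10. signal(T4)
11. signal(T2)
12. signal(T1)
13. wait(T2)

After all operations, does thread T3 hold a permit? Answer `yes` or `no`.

Answer: no

Derivation:
Step 1: wait(T2) -> count=1 queue=[] holders={T2}
Step 2: wait(T4) -> count=0 queue=[] holders={T2,T4}
Step 3: wait(T1) -> count=0 queue=[T1] holders={T2,T4}
Step 4: wait(T3) -> count=0 queue=[T1,T3] holders={T2,T4}
Step 5: signal(T4) -> count=0 queue=[T3] holders={T1,T2}
Step 6: signal(T1) -> count=0 queue=[] holders={T2,T3}
Step 7: wait(T4) -> count=0 queue=[T4] holders={T2,T3}
Step 8: signal(T3) -> count=0 queue=[] holders={T2,T4}
Step 9: wait(T1) -> count=0 queue=[T1] holders={T2,T4}
Step 10: signal(T4) -> count=0 queue=[] holders={T1,T2}
Step 11: signal(T2) -> count=1 queue=[] holders={T1}
Step 12: signal(T1) -> count=2 queue=[] holders={none}
Step 13: wait(T2) -> count=1 queue=[] holders={T2}
Final holders: {T2} -> T3 not in holders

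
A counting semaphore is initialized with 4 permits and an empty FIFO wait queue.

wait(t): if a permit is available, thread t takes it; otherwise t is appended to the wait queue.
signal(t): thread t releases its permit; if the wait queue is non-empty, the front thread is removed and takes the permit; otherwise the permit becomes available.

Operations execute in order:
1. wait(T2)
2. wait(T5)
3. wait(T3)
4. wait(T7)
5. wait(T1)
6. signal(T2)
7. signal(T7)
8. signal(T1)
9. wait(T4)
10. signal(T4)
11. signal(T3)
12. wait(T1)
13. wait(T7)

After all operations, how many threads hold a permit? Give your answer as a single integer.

Answer: 3

Derivation:
Step 1: wait(T2) -> count=3 queue=[] holders={T2}
Step 2: wait(T5) -> count=2 queue=[] holders={T2,T5}
Step 3: wait(T3) -> count=1 queue=[] holders={T2,T3,T5}
Step 4: wait(T7) -> count=0 queue=[] holders={T2,T3,T5,T7}
Step 5: wait(T1) -> count=0 queue=[T1] holders={T2,T3,T5,T7}
Step 6: signal(T2) -> count=0 queue=[] holders={T1,T3,T5,T7}
Step 7: signal(T7) -> count=1 queue=[] holders={T1,T3,T5}
Step 8: signal(T1) -> count=2 queue=[] holders={T3,T5}
Step 9: wait(T4) -> count=1 queue=[] holders={T3,T4,T5}
Step 10: signal(T4) -> count=2 queue=[] holders={T3,T5}
Step 11: signal(T3) -> count=3 queue=[] holders={T5}
Step 12: wait(T1) -> count=2 queue=[] holders={T1,T5}
Step 13: wait(T7) -> count=1 queue=[] holders={T1,T5,T7}
Final holders: {T1,T5,T7} -> 3 thread(s)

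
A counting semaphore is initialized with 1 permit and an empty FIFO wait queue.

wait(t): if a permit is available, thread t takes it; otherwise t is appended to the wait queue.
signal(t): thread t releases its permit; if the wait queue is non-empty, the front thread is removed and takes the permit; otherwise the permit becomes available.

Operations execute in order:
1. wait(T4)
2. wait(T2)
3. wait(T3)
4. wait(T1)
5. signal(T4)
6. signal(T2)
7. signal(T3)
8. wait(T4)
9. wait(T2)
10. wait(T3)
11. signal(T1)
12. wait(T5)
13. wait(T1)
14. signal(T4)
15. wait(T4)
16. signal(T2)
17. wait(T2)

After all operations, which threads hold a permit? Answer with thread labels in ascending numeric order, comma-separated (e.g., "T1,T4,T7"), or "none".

Answer: T3

Derivation:
Step 1: wait(T4) -> count=0 queue=[] holders={T4}
Step 2: wait(T2) -> count=0 queue=[T2] holders={T4}
Step 3: wait(T3) -> count=0 queue=[T2,T3] holders={T4}
Step 4: wait(T1) -> count=0 queue=[T2,T3,T1] holders={T4}
Step 5: signal(T4) -> count=0 queue=[T3,T1] holders={T2}
Step 6: signal(T2) -> count=0 queue=[T1] holders={T3}
Step 7: signal(T3) -> count=0 queue=[] holders={T1}
Step 8: wait(T4) -> count=0 queue=[T4] holders={T1}
Step 9: wait(T2) -> count=0 queue=[T4,T2] holders={T1}
Step 10: wait(T3) -> count=0 queue=[T4,T2,T3] holders={T1}
Step 11: signal(T1) -> count=0 queue=[T2,T3] holders={T4}
Step 12: wait(T5) -> count=0 queue=[T2,T3,T5] holders={T4}
Step 13: wait(T1) -> count=0 queue=[T2,T3,T5,T1] holders={T4}
Step 14: signal(T4) -> count=0 queue=[T3,T5,T1] holders={T2}
Step 15: wait(T4) -> count=0 queue=[T3,T5,T1,T4] holders={T2}
Step 16: signal(T2) -> count=0 queue=[T5,T1,T4] holders={T3}
Step 17: wait(T2) -> count=0 queue=[T5,T1,T4,T2] holders={T3}
Final holders: T3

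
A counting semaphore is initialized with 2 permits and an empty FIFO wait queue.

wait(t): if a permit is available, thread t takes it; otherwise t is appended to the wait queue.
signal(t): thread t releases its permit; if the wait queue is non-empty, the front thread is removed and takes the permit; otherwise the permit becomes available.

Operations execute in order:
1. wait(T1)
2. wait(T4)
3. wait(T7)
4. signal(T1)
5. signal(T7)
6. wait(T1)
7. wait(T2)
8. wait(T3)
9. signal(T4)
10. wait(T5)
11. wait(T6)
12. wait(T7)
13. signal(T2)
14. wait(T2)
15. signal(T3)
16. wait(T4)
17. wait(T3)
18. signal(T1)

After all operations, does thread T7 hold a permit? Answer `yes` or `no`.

Step 1: wait(T1) -> count=1 queue=[] holders={T1}
Step 2: wait(T4) -> count=0 queue=[] holders={T1,T4}
Step 3: wait(T7) -> count=0 queue=[T7] holders={T1,T4}
Step 4: signal(T1) -> count=0 queue=[] holders={T4,T7}
Step 5: signal(T7) -> count=1 queue=[] holders={T4}
Step 6: wait(T1) -> count=0 queue=[] holders={T1,T4}
Step 7: wait(T2) -> count=0 queue=[T2] holders={T1,T4}
Step 8: wait(T3) -> count=0 queue=[T2,T3] holders={T1,T4}
Step 9: signal(T4) -> count=0 queue=[T3] holders={T1,T2}
Step 10: wait(T5) -> count=0 queue=[T3,T5] holders={T1,T2}
Step 11: wait(T6) -> count=0 queue=[T3,T5,T6] holders={T1,T2}
Step 12: wait(T7) -> count=0 queue=[T3,T5,T6,T7] holders={T1,T2}
Step 13: signal(T2) -> count=0 queue=[T5,T6,T7] holders={T1,T3}
Step 14: wait(T2) -> count=0 queue=[T5,T6,T7,T2] holders={T1,T3}
Step 15: signal(T3) -> count=0 queue=[T6,T7,T2] holders={T1,T5}
Step 16: wait(T4) -> count=0 queue=[T6,T7,T2,T4] holders={T1,T5}
Step 17: wait(T3) -> count=0 queue=[T6,T7,T2,T4,T3] holders={T1,T5}
Step 18: signal(T1) -> count=0 queue=[T7,T2,T4,T3] holders={T5,T6}
Final holders: {T5,T6} -> T7 not in holders

Answer: no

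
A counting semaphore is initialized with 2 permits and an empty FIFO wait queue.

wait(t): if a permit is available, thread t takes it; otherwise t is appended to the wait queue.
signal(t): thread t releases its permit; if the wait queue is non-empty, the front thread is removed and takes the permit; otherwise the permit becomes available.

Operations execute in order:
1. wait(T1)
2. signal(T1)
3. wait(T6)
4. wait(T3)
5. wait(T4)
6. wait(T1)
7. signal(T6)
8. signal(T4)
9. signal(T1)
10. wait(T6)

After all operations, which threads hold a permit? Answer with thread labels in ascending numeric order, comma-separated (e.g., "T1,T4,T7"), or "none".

Step 1: wait(T1) -> count=1 queue=[] holders={T1}
Step 2: signal(T1) -> count=2 queue=[] holders={none}
Step 3: wait(T6) -> count=1 queue=[] holders={T6}
Step 4: wait(T3) -> count=0 queue=[] holders={T3,T6}
Step 5: wait(T4) -> count=0 queue=[T4] holders={T3,T6}
Step 6: wait(T1) -> count=0 queue=[T4,T1] holders={T3,T6}
Step 7: signal(T6) -> count=0 queue=[T1] holders={T3,T4}
Step 8: signal(T4) -> count=0 queue=[] holders={T1,T3}
Step 9: signal(T1) -> count=1 queue=[] holders={T3}
Step 10: wait(T6) -> count=0 queue=[] holders={T3,T6}
Final holders: T3,T6

Answer: T3,T6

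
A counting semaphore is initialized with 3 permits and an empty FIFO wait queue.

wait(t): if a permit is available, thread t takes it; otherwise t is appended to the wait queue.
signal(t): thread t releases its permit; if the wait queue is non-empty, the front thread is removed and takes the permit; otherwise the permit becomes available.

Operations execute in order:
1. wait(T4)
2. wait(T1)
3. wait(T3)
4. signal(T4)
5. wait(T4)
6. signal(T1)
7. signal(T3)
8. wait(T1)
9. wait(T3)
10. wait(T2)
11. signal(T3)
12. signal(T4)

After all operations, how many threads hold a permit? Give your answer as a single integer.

Step 1: wait(T4) -> count=2 queue=[] holders={T4}
Step 2: wait(T1) -> count=1 queue=[] holders={T1,T4}
Step 3: wait(T3) -> count=0 queue=[] holders={T1,T3,T4}
Step 4: signal(T4) -> count=1 queue=[] holders={T1,T3}
Step 5: wait(T4) -> count=0 queue=[] holders={T1,T3,T4}
Step 6: signal(T1) -> count=1 queue=[] holders={T3,T4}
Step 7: signal(T3) -> count=2 queue=[] holders={T4}
Step 8: wait(T1) -> count=1 queue=[] holders={T1,T4}
Step 9: wait(T3) -> count=0 queue=[] holders={T1,T3,T4}
Step 10: wait(T2) -> count=0 queue=[T2] holders={T1,T3,T4}
Step 11: signal(T3) -> count=0 queue=[] holders={T1,T2,T4}
Step 12: signal(T4) -> count=1 queue=[] holders={T1,T2}
Final holders: {T1,T2} -> 2 thread(s)

Answer: 2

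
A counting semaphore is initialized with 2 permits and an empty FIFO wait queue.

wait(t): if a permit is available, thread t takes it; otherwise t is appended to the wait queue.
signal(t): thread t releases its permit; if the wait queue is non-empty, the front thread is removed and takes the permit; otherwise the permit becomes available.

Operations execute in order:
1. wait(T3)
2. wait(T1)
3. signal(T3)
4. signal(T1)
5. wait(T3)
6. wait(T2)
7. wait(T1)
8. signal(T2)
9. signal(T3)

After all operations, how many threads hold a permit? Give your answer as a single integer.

Answer: 1

Derivation:
Step 1: wait(T3) -> count=1 queue=[] holders={T3}
Step 2: wait(T1) -> count=0 queue=[] holders={T1,T3}
Step 3: signal(T3) -> count=1 queue=[] holders={T1}
Step 4: signal(T1) -> count=2 queue=[] holders={none}
Step 5: wait(T3) -> count=1 queue=[] holders={T3}
Step 6: wait(T2) -> count=0 queue=[] holders={T2,T3}
Step 7: wait(T1) -> count=0 queue=[T1] holders={T2,T3}
Step 8: signal(T2) -> count=0 queue=[] holders={T1,T3}
Step 9: signal(T3) -> count=1 queue=[] holders={T1}
Final holders: {T1} -> 1 thread(s)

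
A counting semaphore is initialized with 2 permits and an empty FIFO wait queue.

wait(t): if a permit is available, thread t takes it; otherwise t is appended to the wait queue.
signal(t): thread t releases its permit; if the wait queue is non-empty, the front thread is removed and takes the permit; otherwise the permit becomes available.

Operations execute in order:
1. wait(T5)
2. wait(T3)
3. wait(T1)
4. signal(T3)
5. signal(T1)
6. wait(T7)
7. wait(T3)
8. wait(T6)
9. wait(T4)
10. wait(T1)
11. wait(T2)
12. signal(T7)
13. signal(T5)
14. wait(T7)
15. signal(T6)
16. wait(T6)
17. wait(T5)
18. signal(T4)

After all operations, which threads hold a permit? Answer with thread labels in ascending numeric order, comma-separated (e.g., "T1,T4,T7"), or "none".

Step 1: wait(T5) -> count=1 queue=[] holders={T5}
Step 2: wait(T3) -> count=0 queue=[] holders={T3,T5}
Step 3: wait(T1) -> count=0 queue=[T1] holders={T3,T5}
Step 4: signal(T3) -> count=0 queue=[] holders={T1,T5}
Step 5: signal(T1) -> count=1 queue=[] holders={T5}
Step 6: wait(T7) -> count=0 queue=[] holders={T5,T7}
Step 7: wait(T3) -> count=0 queue=[T3] holders={T5,T7}
Step 8: wait(T6) -> count=0 queue=[T3,T6] holders={T5,T7}
Step 9: wait(T4) -> count=0 queue=[T3,T6,T4] holders={T5,T7}
Step 10: wait(T1) -> count=0 queue=[T3,T6,T4,T1] holders={T5,T7}
Step 11: wait(T2) -> count=0 queue=[T3,T6,T4,T1,T2] holders={T5,T7}
Step 12: signal(T7) -> count=0 queue=[T6,T4,T1,T2] holders={T3,T5}
Step 13: signal(T5) -> count=0 queue=[T4,T1,T2] holders={T3,T6}
Step 14: wait(T7) -> count=0 queue=[T4,T1,T2,T7] holders={T3,T6}
Step 15: signal(T6) -> count=0 queue=[T1,T2,T7] holders={T3,T4}
Step 16: wait(T6) -> count=0 queue=[T1,T2,T7,T6] holders={T3,T4}
Step 17: wait(T5) -> count=0 queue=[T1,T2,T7,T6,T5] holders={T3,T4}
Step 18: signal(T4) -> count=0 queue=[T2,T7,T6,T5] holders={T1,T3}
Final holders: T1,T3

Answer: T1,T3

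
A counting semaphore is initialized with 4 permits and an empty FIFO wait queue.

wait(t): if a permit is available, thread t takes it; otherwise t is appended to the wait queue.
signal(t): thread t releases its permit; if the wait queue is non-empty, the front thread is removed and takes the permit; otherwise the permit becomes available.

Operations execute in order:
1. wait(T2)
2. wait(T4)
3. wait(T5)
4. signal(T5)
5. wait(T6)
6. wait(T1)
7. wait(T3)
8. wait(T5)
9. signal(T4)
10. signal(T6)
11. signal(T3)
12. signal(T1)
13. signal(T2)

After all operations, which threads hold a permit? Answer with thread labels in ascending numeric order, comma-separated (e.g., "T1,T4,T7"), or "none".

Step 1: wait(T2) -> count=3 queue=[] holders={T2}
Step 2: wait(T4) -> count=2 queue=[] holders={T2,T4}
Step 3: wait(T5) -> count=1 queue=[] holders={T2,T4,T5}
Step 4: signal(T5) -> count=2 queue=[] holders={T2,T4}
Step 5: wait(T6) -> count=1 queue=[] holders={T2,T4,T6}
Step 6: wait(T1) -> count=0 queue=[] holders={T1,T2,T4,T6}
Step 7: wait(T3) -> count=0 queue=[T3] holders={T1,T2,T4,T6}
Step 8: wait(T5) -> count=0 queue=[T3,T5] holders={T1,T2,T4,T6}
Step 9: signal(T4) -> count=0 queue=[T5] holders={T1,T2,T3,T6}
Step 10: signal(T6) -> count=0 queue=[] holders={T1,T2,T3,T5}
Step 11: signal(T3) -> count=1 queue=[] holders={T1,T2,T5}
Step 12: signal(T1) -> count=2 queue=[] holders={T2,T5}
Step 13: signal(T2) -> count=3 queue=[] holders={T5}
Final holders: T5

Answer: T5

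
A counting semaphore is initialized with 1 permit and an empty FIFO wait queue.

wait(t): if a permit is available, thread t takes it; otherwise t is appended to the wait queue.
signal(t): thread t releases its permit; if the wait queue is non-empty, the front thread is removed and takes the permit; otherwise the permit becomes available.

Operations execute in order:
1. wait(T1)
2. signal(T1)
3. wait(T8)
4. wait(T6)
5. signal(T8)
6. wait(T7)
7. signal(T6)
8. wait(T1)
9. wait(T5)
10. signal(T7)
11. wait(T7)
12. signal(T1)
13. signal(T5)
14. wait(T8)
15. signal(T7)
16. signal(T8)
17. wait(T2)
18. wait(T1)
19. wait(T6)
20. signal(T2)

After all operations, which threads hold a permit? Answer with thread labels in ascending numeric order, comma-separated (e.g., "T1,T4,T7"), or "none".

Step 1: wait(T1) -> count=0 queue=[] holders={T1}
Step 2: signal(T1) -> count=1 queue=[] holders={none}
Step 3: wait(T8) -> count=0 queue=[] holders={T8}
Step 4: wait(T6) -> count=0 queue=[T6] holders={T8}
Step 5: signal(T8) -> count=0 queue=[] holders={T6}
Step 6: wait(T7) -> count=0 queue=[T7] holders={T6}
Step 7: signal(T6) -> count=0 queue=[] holders={T7}
Step 8: wait(T1) -> count=0 queue=[T1] holders={T7}
Step 9: wait(T5) -> count=0 queue=[T1,T5] holders={T7}
Step 10: signal(T7) -> count=0 queue=[T5] holders={T1}
Step 11: wait(T7) -> count=0 queue=[T5,T7] holders={T1}
Step 12: signal(T1) -> count=0 queue=[T7] holders={T5}
Step 13: signal(T5) -> count=0 queue=[] holders={T7}
Step 14: wait(T8) -> count=0 queue=[T8] holders={T7}
Step 15: signal(T7) -> count=0 queue=[] holders={T8}
Step 16: signal(T8) -> count=1 queue=[] holders={none}
Step 17: wait(T2) -> count=0 queue=[] holders={T2}
Step 18: wait(T1) -> count=0 queue=[T1] holders={T2}
Step 19: wait(T6) -> count=0 queue=[T1,T6] holders={T2}
Step 20: signal(T2) -> count=0 queue=[T6] holders={T1}
Final holders: T1

Answer: T1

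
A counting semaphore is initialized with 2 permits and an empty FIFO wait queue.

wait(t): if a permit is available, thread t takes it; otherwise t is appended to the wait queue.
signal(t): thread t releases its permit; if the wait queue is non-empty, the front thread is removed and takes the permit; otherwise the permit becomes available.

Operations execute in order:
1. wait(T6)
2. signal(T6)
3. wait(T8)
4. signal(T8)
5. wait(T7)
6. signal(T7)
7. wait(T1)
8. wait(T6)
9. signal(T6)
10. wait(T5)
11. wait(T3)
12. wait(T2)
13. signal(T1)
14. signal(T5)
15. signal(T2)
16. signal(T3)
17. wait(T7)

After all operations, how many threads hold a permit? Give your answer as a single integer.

Answer: 1

Derivation:
Step 1: wait(T6) -> count=1 queue=[] holders={T6}
Step 2: signal(T6) -> count=2 queue=[] holders={none}
Step 3: wait(T8) -> count=1 queue=[] holders={T8}
Step 4: signal(T8) -> count=2 queue=[] holders={none}
Step 5: wait(T7) -> count=1 queue=[] holders={T7}
Step 6: signal(T7) -> count=2 queue=[] holders={none}
Step 7: wait(T1) -> count=1 queue=[] holders={T1}
Step 8: wait(T6) -> count=0 queue=[] holders={T1,T6}
Step 9: signal(T6) -> count=1 queue=[] holders={T1}
Step 10: wait(T5) -> count=0 queue=[] holders={T1,T5}
Step 11: wait(T3) -> count=0 queue=[T3] holders={T1,T5}
Step 12: wait(T2) -> count=0 queue=[T3,T2] holders={T1,T5}
Step 13: signal(T1) -> count=0 queue=[T2] holders={T3,T5}
Step 14: signal(T5) -> count=0 queue=[] holders={T2,T3}
Step 15: signal(T2) -> count=1 queue=[] holders={T3}
Step 16: signal(T3) -> count=2 queue=[] holders={none}
Step 17: wait(T7) -> count=1 queue=[] holders={T7}
Final holders: {T7} -> 1 thread(s)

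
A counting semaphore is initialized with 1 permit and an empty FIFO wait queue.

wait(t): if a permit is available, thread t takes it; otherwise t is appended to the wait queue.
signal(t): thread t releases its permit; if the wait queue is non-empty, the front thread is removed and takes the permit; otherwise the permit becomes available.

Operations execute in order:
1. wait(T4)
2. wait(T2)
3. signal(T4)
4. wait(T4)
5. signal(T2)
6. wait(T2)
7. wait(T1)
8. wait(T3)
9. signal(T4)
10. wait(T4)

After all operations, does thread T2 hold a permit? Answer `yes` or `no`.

Answer: yes

Derivation:
Step 1: wait(T4) -> count=0 queue=[] holders={T4}
Step 2: wait(T2) -> count=0 queue=[T2] holders={T4}
Step 3: signal(T4) -> count=0 queue=[] holders={T2}
Step 4: wait(T4) -> count=0 queue=[T4] holders={T2}
Step 5: signal(T2) -> count=0 queue=[] holders={T4}
Step 6: wait(T2) -> count=0 queue=[T2] holders={T4}
Step 7: wait(T1) -> count=0 queue=[T2,T1] holders={T4}
Step 8: wait(T3) -> count=0 queue=[T2,T1,T3] holders={T4}
Step 9: signal(T4) -> count=0 queue=[T1,T3] holders={T2}
Step 10: wait(T4) -> count=0 queue=[T1,T3,T4] holders={T2}
Final holders: {T2} -> T2 in holders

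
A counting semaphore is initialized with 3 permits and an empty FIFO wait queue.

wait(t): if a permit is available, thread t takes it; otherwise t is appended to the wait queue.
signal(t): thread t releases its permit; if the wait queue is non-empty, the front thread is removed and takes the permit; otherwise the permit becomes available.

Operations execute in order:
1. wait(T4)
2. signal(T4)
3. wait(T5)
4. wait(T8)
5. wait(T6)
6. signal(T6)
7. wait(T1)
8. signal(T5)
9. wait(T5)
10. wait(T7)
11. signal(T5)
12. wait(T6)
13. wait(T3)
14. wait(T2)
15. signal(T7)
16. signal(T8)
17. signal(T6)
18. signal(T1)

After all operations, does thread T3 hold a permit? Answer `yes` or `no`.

Step 1: wait(T4) -> count=2 queue=[] holders={T4}
Step 2: signal(T4) -> count=3 queue=[] holders={none}
Step 3: wait(T5) -> count=2 queue=[] holders={T5}
Step 4: wait(T8) -> count=1 queue=[] holders={T5,T8}
Step 5: wait(T6) -> count=0 queue=[] holders={T5,T6,T8}
Step 6: signal(T6) -> count=1 queue=[] holders={T5,T8}
Step 7: wait(T1) -> count=0 queue=[] holders={T1,T5,T8}
Step 8: signal(T5) -> count=1 queue=[] holders={T1,T8}
Step 9: wait(T5) -> count=0 queue=[] holders={T1,T5,T8}
Step 10: wait(T7) -> count=0 queue=[T7] holders={T1,T5,T8}
Step 11: signal(T5) -> count=0 queue=[] holders={T1,T7,T8}
Step 12: wait(T6) -> count=0 queue=[T6] holders={T1,T7,T8}
Step 13: wait(T3) -> count=0 queue=[T6,T3] holders={T1,T7,T8}
Step 14: wait(T2) -> count=0 queue=[T6,T3,T2] holders={T1,T7,T8}
Step 15: signal(T7) -> count=0 queue=[T3,T2] holders={T1,T6,T8}
Step 16: signal(T8) -> count=0 queue=[T2] holders={T1,T3,T6}
Step 17: signal(T6) -> count=0 queue=[] holders={T1,T2,T3}
Step 18: signal(T1) -> count=1 queue=[] holders={T2,T3}
Final holders: {T2,T3} -> T3 in holders

Answer: yes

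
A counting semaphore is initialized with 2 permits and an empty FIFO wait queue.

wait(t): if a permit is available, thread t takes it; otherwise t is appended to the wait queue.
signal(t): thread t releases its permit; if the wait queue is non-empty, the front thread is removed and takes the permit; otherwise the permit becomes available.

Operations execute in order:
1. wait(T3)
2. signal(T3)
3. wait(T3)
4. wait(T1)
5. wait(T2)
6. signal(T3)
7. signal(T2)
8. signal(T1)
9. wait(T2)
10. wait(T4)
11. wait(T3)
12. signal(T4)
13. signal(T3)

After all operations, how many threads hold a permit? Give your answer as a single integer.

Answer: 1

Derivation:
Step 1: wait(T3) -> count=1 queue=[] holders={T3}
Step 2: signal(T3) -> count=2 queue=[] holders={none}
Step 3: wait(T3) -> count=1 queue=[] holders={T3}
Step 4: wait(T1) -> count=0 queue=[] holders={T1,T3}
Step 5: wait(T2) -> count=0 queue=[T2] holders={T1,T3}
Step 6: signal(T3) -> count=0 queue=[] holders={T1,T2}
Step 7: signal(T2) -> count=1 queue=[] holders={T1}
Step 8: signal(T1) -> count=2 queue=[] holders={none}
Step 9: wait(T2) -> count=1 queue=[] holders={T2}
Step 10: wait(T4) -> count=0 queue=[] holders={T2,T4}
Step 11: wait(T3) -> count=0 queue=[T3] holders={T2,T4}
Step 12: signal(T4) -> count=0 queue=[] holders={T2,T3}
Step 13: signal(T3) -> count=1 queue=[] holders={T2}
Final holders: {T2} -> 1 thread(s)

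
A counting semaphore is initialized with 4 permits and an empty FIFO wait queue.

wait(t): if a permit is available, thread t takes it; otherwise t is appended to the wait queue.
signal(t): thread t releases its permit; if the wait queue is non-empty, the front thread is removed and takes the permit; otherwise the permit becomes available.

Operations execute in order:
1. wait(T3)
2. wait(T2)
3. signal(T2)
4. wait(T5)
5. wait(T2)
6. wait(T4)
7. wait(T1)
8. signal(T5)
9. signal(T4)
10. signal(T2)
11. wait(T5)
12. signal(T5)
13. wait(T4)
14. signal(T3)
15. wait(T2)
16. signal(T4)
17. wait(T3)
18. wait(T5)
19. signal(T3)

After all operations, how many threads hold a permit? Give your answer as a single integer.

Answer: 3

Derivation:
Step 1: wait(T3) -> count=3 queue=[] holders={T3}
Step 2: wait(T2) -> count=2 queue=[] holders={T2,T3}
Step 3: signal(T2) -> count=3 queue=[] holders={T3}
Step 4: wait(T5) -> count=2 queue=[] holders={T3,T5}
Step 5: wait(T2) -> count=1 queue=[] holders={T2,T3,T5}
Step 6: wait(T4) -> count=0 queue=[] holders={T2,T3,T4,T5}
Step 7: wait(T1) -> count=0 queue=[T1] holders={T2,T3,T4,T5}
Step 8: signal(T5) -> count=0 queue=[] holders={T1,T2,T3,T4}
Step 9: signal(T4) -> count=1 queue=[] holders={T1,T2,T3}
Step 10: signal(T2) -> count=2 queue=[] holders={T1,T3}
Step 11: wait(T5) -> count=1 queue=[] holders={T1,T3,T5}
Step 12: signal(T5) -> count=2 queue=[] holders={T1,T3}
Step 13: wait(T4) -> count=1 queue=[] holders={T1,T3,T4}
Step 14: signal(T3) -> count=2 queue=[] holders={T1,T4}
Step 15: wait(T2) -> count=1 queue=[] holders={T1,T2,T4}
Step 16: signal(T4) -> count=2 queue=[] holders={T1,T2}
Step 17: wait(T3) -> count=1 queue=[] holders={T1,T2,T3}
Step 18: wait(T5) -> count=0 queue=[] holders={T1,T2,T3,T5}
Step 19: signal(T3) -> count=1 queue=[] holders={T1,T2,T5}
Final holders: {T1,T2,T5} -> 3 thread(s)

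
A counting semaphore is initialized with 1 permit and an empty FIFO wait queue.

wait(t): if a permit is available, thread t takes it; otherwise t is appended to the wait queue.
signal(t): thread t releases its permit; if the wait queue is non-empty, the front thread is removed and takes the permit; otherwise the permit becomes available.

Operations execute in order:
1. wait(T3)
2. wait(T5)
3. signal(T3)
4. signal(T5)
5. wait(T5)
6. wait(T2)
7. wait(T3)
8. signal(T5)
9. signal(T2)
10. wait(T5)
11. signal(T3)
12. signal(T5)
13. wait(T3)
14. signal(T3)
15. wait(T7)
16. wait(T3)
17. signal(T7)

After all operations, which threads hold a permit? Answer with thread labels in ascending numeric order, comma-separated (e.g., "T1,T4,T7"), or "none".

Answer: T3

Derivation:
Step 1: wait(T3) -> count=0 queue=[] holders={T3}
Step 2: wait(T5) -> count=0 queue=[T5] holders={T3}
Step 3: signal(T3) -> count=0 queue=[] holders={T5}
Step 4: signal(T5) -> count=1 queue=[] holders={none}
Step 5: wait(T5) -> count=0 queue=[] holders={T5}
Step 6: wait(T2) -> count=0 queue=[T2] holders={T5}
Step 7: wait(T3) -> count=0 queue=[T2,T3] holders={T5}
Step 8: signal(T5) -> count=0 queue=[T3] holders={T2}
Step 9: signal(T2) -> count=0 queue=[] holders={T3}
Step 10: wait(T5) -> count=0 queue=[T5] holders={T3}
Step 11: signal(T3) -> count=0 queue=[] holders={T5}
Step 12: signal(T5) -> count=1 queue=[] holders={none}
Step 13: wait(T3) -> count=0 queue=[] holders={T3}
Step 14: signal(T3) -> count=1 queue=[] holders={none}
Step 15: wait(T7) -> count=0 queue=[] holders={T7}
Step 16: wait(T3) -> count=0 queue=[T3] holders={T7}
Step 17: signal(T7) -> count=0 queue=[] holders={T3}
Final holders: T3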